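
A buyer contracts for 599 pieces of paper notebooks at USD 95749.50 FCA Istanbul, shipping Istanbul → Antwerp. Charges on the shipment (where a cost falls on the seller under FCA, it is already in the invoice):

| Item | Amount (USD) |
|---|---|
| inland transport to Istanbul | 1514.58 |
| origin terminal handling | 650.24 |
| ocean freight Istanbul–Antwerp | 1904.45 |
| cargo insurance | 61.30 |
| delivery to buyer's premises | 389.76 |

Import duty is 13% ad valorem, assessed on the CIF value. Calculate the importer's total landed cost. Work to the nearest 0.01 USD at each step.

Total landed cost: USD 111542.76

FCA: the seller delivers export-cleared goods to the carrier; the buyer bears costs from that point.
Already in the invoice (seller's account under FCA): inland to port — exclude.
CIF value = FCA price + origin terminal + freight + insurance = 95749.50 + 650.24 + 1904.45 + 61.30 = 98365.49
Import duty = 98365.49 × 13% = 12787.51
Buyer bears: origin terminal 650.24 + freight 1904.45 + insurance 61.30 + delivery 389.76 + duty 12787.51 = 15793.26
Landed cost = invoice 95749.50 + 15793.26 = 111542.76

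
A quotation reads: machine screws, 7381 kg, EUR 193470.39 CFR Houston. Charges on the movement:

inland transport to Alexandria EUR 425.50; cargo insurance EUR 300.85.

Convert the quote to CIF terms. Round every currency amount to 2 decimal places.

Not relevant to the conversion: inland to port — on the seller under both CFR and CIF; already in the CFR price and stays in the CIF price.
From CFR to CIF, the seller additionally bears: insurance.
CIF price = 193470.39 + 300.85 = 193771.24

CIF price: EUR 193771.24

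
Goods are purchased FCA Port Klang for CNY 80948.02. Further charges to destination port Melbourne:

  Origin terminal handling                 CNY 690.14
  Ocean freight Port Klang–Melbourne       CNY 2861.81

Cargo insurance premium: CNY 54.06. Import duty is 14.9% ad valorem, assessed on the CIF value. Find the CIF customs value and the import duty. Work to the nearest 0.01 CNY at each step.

CIF value: CNY 84554.03; import duty: CNY 12598.55

CIF = FCA price + pre-shipment costs + freight + insurance
CIF = 80948.02 + 690.14 + 2861.81 + 54.06 = 84554.03
Import duty = 84554.03 × 14.9% = 12598.55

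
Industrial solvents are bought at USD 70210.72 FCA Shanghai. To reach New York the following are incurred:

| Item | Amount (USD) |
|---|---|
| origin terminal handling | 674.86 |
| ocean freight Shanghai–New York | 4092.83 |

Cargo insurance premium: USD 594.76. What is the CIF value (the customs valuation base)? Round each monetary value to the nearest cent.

CIF = FCA price + pre-shipment costs + freight + insurance
CIF = 70210.72 + 674.86 + 4092.83 + 594.76 = 75573.17

CIF value: USD 75573.17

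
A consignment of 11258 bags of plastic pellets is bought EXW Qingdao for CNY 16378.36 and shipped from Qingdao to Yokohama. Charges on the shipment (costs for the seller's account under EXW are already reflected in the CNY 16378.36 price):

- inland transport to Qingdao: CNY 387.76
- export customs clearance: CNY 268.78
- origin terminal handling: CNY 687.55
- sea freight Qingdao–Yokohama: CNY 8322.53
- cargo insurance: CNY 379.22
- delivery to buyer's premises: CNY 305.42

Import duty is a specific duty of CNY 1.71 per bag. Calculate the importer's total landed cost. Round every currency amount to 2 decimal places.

Total landed cost: CNY 45980.80

EXW: the seller makes goods available at their premises; the buyer bears all onward costs.
CIF value = EXW price + inland to port + export clearance + origin terminal + freight + insurance = 16378.36 + 387.76 + 268.78 + 687.55 + 8322.53 + 379.22 = 26424.20
Import duty = 11258 × 1.71 = 19251.18
Buyer bears: inland to port 387.76 + export clearance 268.78 + origin terminal 687.55 + freight 8322.53 + insurance 379.22 + delivery 305.42 + duty 19251.18 = 29602.44
Landed cost = invoice 16378.36 + 29602.44 = 45980.80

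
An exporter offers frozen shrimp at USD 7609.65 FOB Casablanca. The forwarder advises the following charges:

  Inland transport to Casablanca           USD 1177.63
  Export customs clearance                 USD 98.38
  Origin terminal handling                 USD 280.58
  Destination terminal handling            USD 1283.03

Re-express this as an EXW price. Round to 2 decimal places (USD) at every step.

Not relevant to the conversion: destination terminal — on the buyer under both terms; not part of either seller's price.
From FOB to EXW, the seller no longer bears: inland to port, export clearance, origin terminal.
EXW price = 7609.65 − 1177.63 − 98.38 − 280.58 = 6053.06

EXW price: USD 6053.06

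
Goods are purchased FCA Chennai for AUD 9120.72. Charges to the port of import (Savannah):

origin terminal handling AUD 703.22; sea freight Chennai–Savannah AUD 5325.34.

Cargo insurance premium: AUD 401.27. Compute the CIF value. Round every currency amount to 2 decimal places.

CIF value: AUD 15550.55

CIF = FCA price + pre-shipment costs + freight + insurance
CIF = 9120.72 + 703.22 + 5325.34 + 401.27 = 15550.55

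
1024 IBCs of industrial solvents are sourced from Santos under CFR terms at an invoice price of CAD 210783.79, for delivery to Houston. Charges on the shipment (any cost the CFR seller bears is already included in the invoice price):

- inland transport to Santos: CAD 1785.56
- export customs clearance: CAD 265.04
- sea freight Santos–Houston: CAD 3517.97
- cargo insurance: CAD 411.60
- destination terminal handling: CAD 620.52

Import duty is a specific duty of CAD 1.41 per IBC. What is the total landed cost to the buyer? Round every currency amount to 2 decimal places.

Total landed cost: CAD 213259.75

CFR: the seller pays costs through ocean freight to the destination port, but not insurance.
Already in the invoice (seller's account under CFR): inland to port, export clearance, freight — exclude.
CIF value = CFR price + insurance = 210783.79 + 411.60 = 211195.39
Import duty = 1024 × 1.41 = 1443.84
Buyer bears: insurance 411.60 + destination terminal 620.52 + duty 1443.84 = 2475.96
Landed cost = invoice 210783.79 + 2475.96 = 213259.75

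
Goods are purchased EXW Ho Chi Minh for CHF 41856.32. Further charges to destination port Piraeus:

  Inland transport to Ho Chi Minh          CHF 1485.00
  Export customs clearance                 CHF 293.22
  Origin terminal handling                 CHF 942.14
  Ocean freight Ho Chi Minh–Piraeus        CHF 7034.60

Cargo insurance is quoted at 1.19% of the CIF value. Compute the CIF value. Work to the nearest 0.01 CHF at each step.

CIF value: CHF 52232.85

Let C be the CIF value. C = EXW price + pre-shipment costs + freight + 1.19% × C
C − 1.19% × C = 41856.32 + 1485.00 + 293.22 + 942.14 + 7034.60
0.9881 × C = 51611.28
C = 51611.28 / 0.9881 = 52232.85
Insurance premium = 1.19% × 52232.85 = 621.57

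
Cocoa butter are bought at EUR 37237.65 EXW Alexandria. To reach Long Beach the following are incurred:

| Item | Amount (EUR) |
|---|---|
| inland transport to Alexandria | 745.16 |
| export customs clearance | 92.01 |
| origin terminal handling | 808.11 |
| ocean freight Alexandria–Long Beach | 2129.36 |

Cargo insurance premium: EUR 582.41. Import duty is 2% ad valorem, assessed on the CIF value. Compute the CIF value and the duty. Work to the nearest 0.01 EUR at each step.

CIF value: EUR 41594.70; import duty: EUR 831.89

CIF = EXW price + pre-shipment costs + freight + insurance
CIF = 37237.65 + 745.16 + 92.01 + 808.11 + 2129.36 + 582.41 = 41594.70
Import duty = 41594.70 × 2% = 831.89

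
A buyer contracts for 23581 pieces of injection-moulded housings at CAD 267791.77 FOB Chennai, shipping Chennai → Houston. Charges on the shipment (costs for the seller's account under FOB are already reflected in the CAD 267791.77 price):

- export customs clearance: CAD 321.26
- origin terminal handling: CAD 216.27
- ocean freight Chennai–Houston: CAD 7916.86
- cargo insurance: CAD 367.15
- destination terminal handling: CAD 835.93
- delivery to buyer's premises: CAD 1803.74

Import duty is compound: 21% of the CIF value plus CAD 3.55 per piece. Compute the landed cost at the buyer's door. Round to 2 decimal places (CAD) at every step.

FOB: the seller bears costs until goods are on board at the origin port; the buyer bears freight, insurance and all costs thereafter.
Already in the invoice (seller's account under FOB): export clearance, origin terminal — exclude.
CIF value = FOB price + freight + insurance = 267791.77 + 7916.86 + 367.15 = 276075.78
Ad valorem component: 276075.78 × 21% = 57975.91
Specific component: 23581 × 3.55 = 83712.55
Import duty = 57975.91 + 83712.55 = 141688.46
Buyer bears: freight 7916.86 + insurance 367.15 + destination terminal 835.93 + delivery 1803.74 + duty 141688.46 = 152612.14
Landed cost = invoice 267791.77 + 152612.14 = 420403.91

Total landed cost: CAD 420403.91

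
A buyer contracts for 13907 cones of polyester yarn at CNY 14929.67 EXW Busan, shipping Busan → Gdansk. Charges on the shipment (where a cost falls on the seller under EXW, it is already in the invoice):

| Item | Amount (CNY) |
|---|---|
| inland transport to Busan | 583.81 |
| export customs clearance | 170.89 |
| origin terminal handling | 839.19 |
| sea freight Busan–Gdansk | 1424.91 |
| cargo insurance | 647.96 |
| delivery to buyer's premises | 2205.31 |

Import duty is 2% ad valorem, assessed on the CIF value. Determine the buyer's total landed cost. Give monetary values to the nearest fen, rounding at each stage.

EXW: the seller makes goods available at their premises; the buyer bears all onward costs.
CIF value = EXW price + inland to port + export clearance + origin terminal + freight + insurance = 14929.67 + 583.81 + 170.89 + 839.19 + 1424.91 + 647.96 = 18596.43
Import duty = 18596.43 × 2% = 371.93
Buyer bears: inland to port 583.81 + export clearance 170.89 + origin terminal 839.19 + freight 1424.91 + insurance 647.96 + delivery 2205.31 + duty 371.93 = 6244.00
Landed cost = invoice 14929.67 + 6244.00 = 21173.67

Total landed cost: CNY 21173.67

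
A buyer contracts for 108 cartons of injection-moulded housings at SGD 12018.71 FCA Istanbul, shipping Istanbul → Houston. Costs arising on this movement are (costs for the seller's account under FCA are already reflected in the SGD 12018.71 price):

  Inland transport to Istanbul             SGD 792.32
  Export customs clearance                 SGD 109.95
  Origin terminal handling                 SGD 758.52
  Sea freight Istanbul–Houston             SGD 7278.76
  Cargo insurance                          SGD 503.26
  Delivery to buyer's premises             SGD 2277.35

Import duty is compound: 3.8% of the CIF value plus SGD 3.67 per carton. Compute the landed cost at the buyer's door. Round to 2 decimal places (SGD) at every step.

Total landed cost: SGD 24014.21

FCA: the seller delivers export-cleared goods to the carrier; the buyer bears costs from that point.
Already in the invoice (seller's account under FCA): inland to port, export clearance — exclude.
CIF value = FCA price + origin terminal + freight + insurance = 12018.71 + 758.52 + 7278.76 + 503.26 = 20559.25
Ad valorem component: 20559.25 × 3.8% = 781.25
Specific component: 108 × 3.67 = 396.36
Import duty = 781.25 + 396.36 = 1177.61
Buyer bears: origin terminal 758.52 + freight 7278.76 + insurance 503.26 + delivery 2277.35 + duty 1177.61 = 11995.50
Landed cost = invoice 12018.71 + 11995.50 = 24014.21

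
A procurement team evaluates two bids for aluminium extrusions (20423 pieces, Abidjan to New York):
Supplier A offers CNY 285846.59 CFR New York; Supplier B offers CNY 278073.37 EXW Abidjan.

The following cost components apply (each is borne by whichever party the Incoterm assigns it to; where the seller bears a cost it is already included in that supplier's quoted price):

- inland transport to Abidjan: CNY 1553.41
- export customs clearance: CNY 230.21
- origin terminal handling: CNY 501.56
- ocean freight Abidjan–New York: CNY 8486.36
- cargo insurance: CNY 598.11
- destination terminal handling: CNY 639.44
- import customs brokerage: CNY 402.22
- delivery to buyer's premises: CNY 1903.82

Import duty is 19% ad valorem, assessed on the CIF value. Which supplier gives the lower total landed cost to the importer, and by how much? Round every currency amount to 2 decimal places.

Supplier A (CFR):
CIF value = CFR price + insurance = 285846.59 + 598.11 = 286444.70
Import duty = 286444.70 × 19% = 54424.49
Buyer bears (A): 598.11 + 639.44 + 402.22 + 1903.82 = 3543.59
Landed cost (A) = invoice 285846.59 + 3543.59 + duty 54424.49 = 343814.67
Supplier B (EXW):
CIF value = EXW price + inland to port + export clearance + origin terminal + freight + insurance = 278073.37 + 1553.41 + 230.21 + 501.56 + 8486.36 + 598.11 = 289443.02
Import duty = 289443.02 × 19% = 54994.17
Buyer bears (B): 1553.41 + 230.21 + 501.56 + 8486.36 + 598.11 + 639.44 + 402.22 + 1903.82 = 14315.13
Landed cost (B) = invoice 278073.37 + 14315.13 + duty 54994.17 = 347382.67
Difference = |343814.67 − 347382.67| = 3568.00

Supplier A is cheaper by CNY 3568.00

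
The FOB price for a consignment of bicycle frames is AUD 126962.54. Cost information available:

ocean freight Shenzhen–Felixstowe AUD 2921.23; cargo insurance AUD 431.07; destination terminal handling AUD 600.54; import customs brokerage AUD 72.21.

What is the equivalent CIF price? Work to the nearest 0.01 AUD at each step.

CIF price: AUD 130314.84

Not relevant to the conversion: brokerage, destination terminal — on the buyer under both terms; not part of either seller's price.
From FOB to CIF, the seller additionally bears: freight, insurance.
CIF price = 126962.54 + 2921.23 + 431.07 = 130314.84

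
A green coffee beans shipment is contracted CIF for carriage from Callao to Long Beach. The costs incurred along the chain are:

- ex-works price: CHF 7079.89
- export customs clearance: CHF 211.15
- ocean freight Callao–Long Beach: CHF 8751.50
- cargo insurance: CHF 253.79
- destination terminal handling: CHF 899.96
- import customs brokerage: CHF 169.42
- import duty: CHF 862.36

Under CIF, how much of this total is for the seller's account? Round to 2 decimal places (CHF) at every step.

CIF: the seller pays costs through ocean freight and marine insurance to the destination port.
Seller's account: goods 7079.89 + export clearance 211.15 + freight 8751.50 + insurance 253.79 = 16296.33
Buyer's account: destination terminal 899.96 + brokerage 169.42 + duty 862.36 = 1931.74

Seller's account: CHF 16296.33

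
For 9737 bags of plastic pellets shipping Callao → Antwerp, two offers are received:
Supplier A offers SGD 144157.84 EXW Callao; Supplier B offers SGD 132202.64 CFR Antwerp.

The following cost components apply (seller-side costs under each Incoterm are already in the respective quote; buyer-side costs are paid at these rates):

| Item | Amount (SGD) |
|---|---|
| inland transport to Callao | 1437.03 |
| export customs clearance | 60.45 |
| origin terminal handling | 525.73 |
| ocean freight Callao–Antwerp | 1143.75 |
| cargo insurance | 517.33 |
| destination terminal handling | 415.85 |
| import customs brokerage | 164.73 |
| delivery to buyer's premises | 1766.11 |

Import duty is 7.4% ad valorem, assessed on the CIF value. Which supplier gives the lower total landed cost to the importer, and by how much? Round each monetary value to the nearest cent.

Supplier A (EXW):
CIF value = EXW price + inland to port + export clearance + origin terminal + freight + insurance = 144157.84 + 1437.03 + 60.45 + 525.73 + 1143.75 + 517.33 = 147842.13
Import duty = 147842.13 × 7.4% = 10940.32
Buyer bears (A): 1437.03 + 60.45 + 525.73 + 1143.75 + 517.33 + 415.85 + 164.73 + 1766.11 = 6030.98
Landed cost (A) = invoice 144157.84 + 6030.98 + duty 10940.32 = 161129.14
Supplier B (CFR):
CIF value = CFR price + insurance = 132202.64 + 517.33 = 132719.97
Import duty = 132719.97 × 7.4% = 9821.28
Buyer bears (B): 517.33 + 415.85 + 164.73 + 1766.11 = 2864.02
Landed cost (B) = invoice 132202.64 + 2864.02 + duty 9821.28 = 144887.94
Difference = |161129.14 − 144887.94| = 16241.20

Supplier B is cheaper by SGD 16241.20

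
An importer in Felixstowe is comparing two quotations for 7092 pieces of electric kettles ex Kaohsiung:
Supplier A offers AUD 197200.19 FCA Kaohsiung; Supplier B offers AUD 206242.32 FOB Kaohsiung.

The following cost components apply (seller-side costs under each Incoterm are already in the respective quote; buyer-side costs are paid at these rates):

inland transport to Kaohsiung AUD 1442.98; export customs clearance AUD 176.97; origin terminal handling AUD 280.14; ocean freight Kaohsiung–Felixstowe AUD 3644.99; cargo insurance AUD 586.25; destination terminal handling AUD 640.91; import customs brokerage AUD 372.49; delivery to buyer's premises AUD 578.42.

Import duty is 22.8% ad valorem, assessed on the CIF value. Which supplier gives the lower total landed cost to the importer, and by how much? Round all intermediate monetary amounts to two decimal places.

Supplier A is cheaper by AUD 10759.72

Supplier A (FCA):
CIF value = FCA price + origin terminal + freight + insurance = 197200.19 + 280.14 + 3644.99 + 586.25 = 201711.57
Import duty = 201711.57 × 22.8% = 45990.24
Buyer bears (A): 280.14 + 3644.99 + 586.25 + 640.91 + 372.49 + 578.42 = 6103.20
Landed cost (A) = invoice 197200.19 + 6103.20 + duty 45990.24 = 249293.63
Supplier B (FOB):
CIF value = FOB price + freight + insurance = 206242.32 + 3644.99 + 586.25 = 210473.56
Import duty = 210473.56 × 22.8% = 47987.97
Buyer bears (B): 3644.99 + 586.25 + 640.91 + 372.49 + 578.42 = 5823.06
Landed cost (B) = invoice 206242.32 + 5823.06 + duty 47987.97 = 260053.35
Difference = |249293.63 − 260053.35| = 10759.72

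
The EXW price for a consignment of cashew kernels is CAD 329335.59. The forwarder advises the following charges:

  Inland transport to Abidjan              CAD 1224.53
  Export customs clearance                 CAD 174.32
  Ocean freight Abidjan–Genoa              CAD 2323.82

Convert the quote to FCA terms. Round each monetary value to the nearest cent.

Not relevant to the conversion: freight — on the buyer under both terms; not part of either seller's price.
From EXW to FCA, the seller additionally bears: inland to port, export clearance.
FCA price = 329335.59 + 1224.53 + 174.32 = 330734.44

FCA price: CAD 330734.44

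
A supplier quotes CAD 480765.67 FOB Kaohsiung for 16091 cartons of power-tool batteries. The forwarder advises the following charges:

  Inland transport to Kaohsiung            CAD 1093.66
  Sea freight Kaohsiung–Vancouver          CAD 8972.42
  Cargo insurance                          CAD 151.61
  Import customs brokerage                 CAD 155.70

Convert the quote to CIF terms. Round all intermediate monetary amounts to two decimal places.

CIF price: CAD 489889.70

Not relevant to the conversion: inland to port — on the seller under both FOB and CIF; already in the FOB price and stays in the CIF price. brokerage — on the buyer under both terms; not part of either seller's price.
From FOB to CIF, the seller additionally bears: freight, insurance.
CIF price = 480765.67 + 8972.42 + 151.61 = 489889.70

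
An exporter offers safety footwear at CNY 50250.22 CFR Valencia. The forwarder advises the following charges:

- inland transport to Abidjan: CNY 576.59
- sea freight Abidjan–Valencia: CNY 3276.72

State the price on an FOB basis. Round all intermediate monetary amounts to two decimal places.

Not relevant to the conversion: inland to port — on the seller under both CFR and FOB; already in the CFR price and stays in the FOB price.
From CFR to FOB, the seller no longer bears: freight.
FOB price = 50250.22 − 3276.72 = 46973.50

FOB price: CNY 46973.50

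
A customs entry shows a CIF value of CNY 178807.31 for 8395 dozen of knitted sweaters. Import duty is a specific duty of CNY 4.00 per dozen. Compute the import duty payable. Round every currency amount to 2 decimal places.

Import duty = 8395 × 4.00 = 33580.00

Import duty: CNY 33580.00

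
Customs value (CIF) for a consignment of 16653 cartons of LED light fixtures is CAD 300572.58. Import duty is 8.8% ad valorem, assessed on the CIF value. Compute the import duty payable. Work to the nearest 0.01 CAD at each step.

Import duty: CAD 26450.39

Import duty = 300572.58 × 8.8% = 26450.39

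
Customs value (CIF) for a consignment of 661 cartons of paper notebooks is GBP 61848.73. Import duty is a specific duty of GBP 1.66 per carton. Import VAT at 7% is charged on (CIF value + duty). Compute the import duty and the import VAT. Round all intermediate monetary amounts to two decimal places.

Import duty = 661 × 1.66 = 1097.26
VAT base = CIF + duty = 61848.73 + 1097.26 = 62945.99
Import VAT = 62945.99 × 7% = 4406.22

Import duty: GBP 1097.26; import VAT: GBP 4406.22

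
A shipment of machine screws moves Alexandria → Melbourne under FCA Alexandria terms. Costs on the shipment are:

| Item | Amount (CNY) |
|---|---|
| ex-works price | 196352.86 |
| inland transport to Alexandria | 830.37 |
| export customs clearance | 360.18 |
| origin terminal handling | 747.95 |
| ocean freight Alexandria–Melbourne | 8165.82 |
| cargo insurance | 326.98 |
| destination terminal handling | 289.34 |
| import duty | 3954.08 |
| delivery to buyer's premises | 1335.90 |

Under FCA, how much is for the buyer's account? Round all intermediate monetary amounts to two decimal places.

Buyer's account: CNY 14820.07

FCA: the seller delivers export-cleared goods to the carrier; the buyer bears costs from that point.
Seller's account: goods 196352.86 + inland to port 830.37 + export clearance 360.18 = 197543.41
Buyer's account: origin terminal 747.95 + freight 8165.82 + insurance 326.98 + destination terminal 289.34 + duty 3954.08 + delivery 1335.90 = 14820.07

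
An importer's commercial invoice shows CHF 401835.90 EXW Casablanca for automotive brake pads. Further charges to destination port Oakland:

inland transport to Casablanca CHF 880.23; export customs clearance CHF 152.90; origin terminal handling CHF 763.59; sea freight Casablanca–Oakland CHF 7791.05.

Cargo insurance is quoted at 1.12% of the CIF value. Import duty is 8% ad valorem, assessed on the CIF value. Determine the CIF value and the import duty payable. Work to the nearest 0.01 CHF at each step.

CIF value: CHF 416083.81; import duty: CHF 33286.70

Let C be the CIF value. C = EXW price + pre-shipment costs + freight + 1.12% × C
C − 1.12% × C = 401835.90 + 880.23 + 152.90 + 763.59 + 7791.05
0.9888 × C = 411423.67
C = 411423.67 / 0.9888 = 416083.81
Insurance premium = 1.12% × 416083.81 = 4660.14
Import duty = 416083.81 × 8% = 33286.70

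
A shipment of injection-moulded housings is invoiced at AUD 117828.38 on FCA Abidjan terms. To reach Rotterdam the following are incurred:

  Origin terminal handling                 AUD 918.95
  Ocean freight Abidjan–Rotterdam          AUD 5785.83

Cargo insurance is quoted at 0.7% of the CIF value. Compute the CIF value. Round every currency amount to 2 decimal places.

CIF value: AUD 125411.04

Let C be the CIF value. C = FCA price + pre-shipment costs + freight + 0.7% × C
C − 0.7% × C = 117828.38 + 918.95 + 5785.83
0.993 × C = 124533.16
C = 124533.16 / 0.993 = 125411.04
Insurance premium = 0.7% × 125411.04 = 877.88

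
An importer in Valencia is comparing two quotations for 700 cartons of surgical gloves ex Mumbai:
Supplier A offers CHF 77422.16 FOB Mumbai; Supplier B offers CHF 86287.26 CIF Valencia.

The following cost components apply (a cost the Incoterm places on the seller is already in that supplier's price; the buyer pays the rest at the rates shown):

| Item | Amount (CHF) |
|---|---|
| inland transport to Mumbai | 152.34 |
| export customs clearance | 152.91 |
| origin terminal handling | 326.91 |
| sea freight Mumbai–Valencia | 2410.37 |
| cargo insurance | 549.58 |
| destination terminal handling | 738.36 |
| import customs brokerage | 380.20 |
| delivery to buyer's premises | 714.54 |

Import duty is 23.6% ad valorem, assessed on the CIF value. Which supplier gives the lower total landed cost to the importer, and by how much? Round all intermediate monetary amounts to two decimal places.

Supplier A is cheaper by CHF 7298.76

Supplier A (FOB):
CIF value = FOB price + freight + insurance = 77422.16 + 2410.37 + 549.58 = 80382.11
Import duty = 80382.11 × 23.6% = 18970.18
Buyer bears (A): 2410.37 + 549.58 + 738.36 + 380.20 + 714.54 = 4793.05
Landed cost (A) = invoice 77422.16 + 4793.05 + duty 18970.18 = 101185.39
Supplier B (CIF):
The CIF price already equals the CIF value: 86287.26
Import duty = 86287.26 × 23.6% = 20363.79
Buyer bears (B): 738.36 + 380.20 + 714.54 = 1833.10
Landed cost (B) = invoice 86287.26 + 1833.10 + duty 20363.79 = 108484.15
Difference = |101185.39 − 108484.15| = 7298.76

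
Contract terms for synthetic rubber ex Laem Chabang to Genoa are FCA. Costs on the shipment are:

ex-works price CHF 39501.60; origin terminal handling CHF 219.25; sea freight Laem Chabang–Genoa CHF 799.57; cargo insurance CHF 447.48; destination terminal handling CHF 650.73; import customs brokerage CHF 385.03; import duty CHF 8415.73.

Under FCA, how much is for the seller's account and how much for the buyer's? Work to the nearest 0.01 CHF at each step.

Seller: CHF 39501.60; buyer: CHF 10917.79

FCA: the seller delivers export-cleared goods to the carrier; the buyer bears costs from that point.
Seller's account: goods 39501.60 = 39501.60
Buyer's account: origin terminal 219.25 + freight 799.57 + insurance 447.48 + destination terminal 650.73 + brokerage 385.03 + duty 8415.73 = 10917.79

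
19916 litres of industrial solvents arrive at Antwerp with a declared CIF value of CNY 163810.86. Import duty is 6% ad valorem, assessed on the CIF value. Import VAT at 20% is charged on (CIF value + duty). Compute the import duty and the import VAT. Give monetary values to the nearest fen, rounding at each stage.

Import duty = 163810.86 × 6% = 9828.65
VAT base = CIF + duty = 163810.86 + 9828.65 = 173639.51
Import VAT = 173639.51 × 20% = 34727.90

Import duty: CNY 9828.65; import VAT: CNY 34727.90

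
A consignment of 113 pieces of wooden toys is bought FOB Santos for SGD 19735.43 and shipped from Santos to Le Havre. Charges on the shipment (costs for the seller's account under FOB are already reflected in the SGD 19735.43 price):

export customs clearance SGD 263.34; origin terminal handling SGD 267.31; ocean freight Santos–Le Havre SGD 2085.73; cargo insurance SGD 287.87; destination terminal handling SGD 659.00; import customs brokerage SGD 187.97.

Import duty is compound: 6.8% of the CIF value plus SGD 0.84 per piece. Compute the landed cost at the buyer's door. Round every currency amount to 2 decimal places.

Total landed cost: SGD 24554.33

FOB: the seller bears costs until goods are on board at the origin port; the buyer bears freight, insurance and all costs thereafter.
Already in the invoice (seller's account under FOB): export clearance, origin terminal — exclude.
CIF value = FOB price + freight + insurance = 19735.43 + 2085.73 + 287.87 = 22109.03
Ad valorem component: 22109.03 × 6.8% = 1503.41
Specific component: 113 × 0.84 = 94.92
Import duty = 1503.41 + 94.92 = 1598.33
Buyer bears: freight 2085.73 + insurance 287.87 + destination terminal 659.00 + brokerage 187.97 + duty 1598.33 = 4818.90
Landed cost = invoice 19735.43 + 4818.90 = 24554.33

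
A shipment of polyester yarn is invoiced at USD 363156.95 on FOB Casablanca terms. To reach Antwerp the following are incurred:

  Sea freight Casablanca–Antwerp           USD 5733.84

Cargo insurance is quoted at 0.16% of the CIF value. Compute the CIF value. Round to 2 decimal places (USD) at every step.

CIF value: USD 369481.96

Let C be the CIF value. C = FOB price + freight + 0.16% × C
C − 0.16% × C = 363156.95 + 5733.84
0.9984 × C = 368890.79
C = 368890.79 / 0.9984 = 369481.96
Insurance premium = 0.16% × 369481.96 = 591.17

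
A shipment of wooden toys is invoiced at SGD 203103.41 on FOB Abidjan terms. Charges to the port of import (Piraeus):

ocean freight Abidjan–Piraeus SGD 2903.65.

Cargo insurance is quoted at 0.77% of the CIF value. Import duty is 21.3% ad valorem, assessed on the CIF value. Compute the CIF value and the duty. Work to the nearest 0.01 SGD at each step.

Let C be the CIF value. C = FOB price + freight + 0.77% × C
C − 0.77% × C = 203103.41 + 2903.65
0.9923 × C = 206007.06
C = 206007.06 / 0.9923 = 207605.62
Insurance premium = 0.77% × 207605.62 = 1598.56
Import duty = 207605.62 × 21.3% = 44220.00

CIF value: SGD 207605.62; import duty: SGD 44220.00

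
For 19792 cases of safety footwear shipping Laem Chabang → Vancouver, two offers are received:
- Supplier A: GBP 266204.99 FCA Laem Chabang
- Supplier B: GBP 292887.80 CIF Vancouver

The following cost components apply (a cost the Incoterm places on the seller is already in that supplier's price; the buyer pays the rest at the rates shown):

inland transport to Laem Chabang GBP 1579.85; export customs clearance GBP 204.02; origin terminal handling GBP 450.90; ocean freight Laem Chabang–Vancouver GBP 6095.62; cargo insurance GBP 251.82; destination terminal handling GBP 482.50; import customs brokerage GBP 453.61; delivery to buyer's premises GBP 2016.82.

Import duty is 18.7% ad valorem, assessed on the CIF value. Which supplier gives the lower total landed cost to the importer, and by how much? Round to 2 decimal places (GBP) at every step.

Supplier A (FCA):
CIF value = FCA price + origin terminal + freight + insurance = 266204.99 + 450.90 + 6095.62 + 251.82 = 273003.33
Import duty = 273003.33 × 18.7% = 51051.62
Buyer bears (A): 450.90 + 6095.62 + 251.82 + 482.50 + 453.61 + 2016.82 = 9751.27
Landed cost (A) = invoice 266204.99 + 9751.27 + duty 51051.62 = 327007.88
Supplier B (CIF):
The CIF price already equals the CIF value: 292887.80
Import duty = 292887.80 × 18.7% = 54770.02
Buyer bears (B): 482.50 + 453.61 + 2016.82 = 2952.93
Landed cost (B) = invoice 292887.80 + 2952.93 + duty 54770.02 = 350610.75
Difference = |327007.88 − 350610.75| = 23602.87

Supplier A is cheaper by GBP 23602.87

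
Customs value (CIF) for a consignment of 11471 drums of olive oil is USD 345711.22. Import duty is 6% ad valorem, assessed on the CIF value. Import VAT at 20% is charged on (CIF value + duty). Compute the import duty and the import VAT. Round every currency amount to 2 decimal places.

Import duty = 345711.22 × 6% = 20742.67
VAT base = CIF + duty = 345711.22 + 20742.67 = 366453.89
Import VAT = 366453.89 × 20% = 73290.78

Import duty: USD 20742.67; import VAT: USD 73290.78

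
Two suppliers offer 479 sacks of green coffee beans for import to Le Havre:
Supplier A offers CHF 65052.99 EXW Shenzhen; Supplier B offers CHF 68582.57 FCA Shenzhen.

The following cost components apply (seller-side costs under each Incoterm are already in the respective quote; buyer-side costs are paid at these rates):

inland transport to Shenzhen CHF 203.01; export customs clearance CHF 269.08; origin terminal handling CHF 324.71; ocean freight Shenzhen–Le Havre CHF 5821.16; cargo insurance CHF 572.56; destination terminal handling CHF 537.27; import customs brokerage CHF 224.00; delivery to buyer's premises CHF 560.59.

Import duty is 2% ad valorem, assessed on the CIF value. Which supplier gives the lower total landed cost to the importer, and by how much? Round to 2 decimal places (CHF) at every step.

Supplier A (EXW):
CIF value = EXW price + inland to port + export clearance + origin terminal + freight + insurance = 65052.99 + 203.01 + 269.08 + 324.71 + 5821.16 + 572.56 = 72243.51
Import duty = 72243.51 × 2% = 1444.87
Buyer bears (A): 203.01 + 269.08 + 324.71 + 5821.16 + 572.56 + 537.27 + 224.00 + 560.59 = 8512.38
Landed cost (A) = invoice 65052.99 + 8512.38 + duty 1444.87 = 75010.24
Supplier B (FCA):
CIF value = FCA price + origin terminal + freight + insurance = 68582.57 + 324.71 + 5821.16 + 572.56 = 75301.00
Import duty = 75301.00 × 2% = 1506.02
Buyer bears (B): 324.71 + 5821.16 + 572.56 + 537.27 + 224.00 + 560.59 = 8040.29
Landed cost (B) = invoice 68582.57 + 8040.29 + duty 1506.02 = 78128.88
Difference = |75010.24 − 78128.88| = 3118.64

Supplier A is cheaper by CHF 3118.64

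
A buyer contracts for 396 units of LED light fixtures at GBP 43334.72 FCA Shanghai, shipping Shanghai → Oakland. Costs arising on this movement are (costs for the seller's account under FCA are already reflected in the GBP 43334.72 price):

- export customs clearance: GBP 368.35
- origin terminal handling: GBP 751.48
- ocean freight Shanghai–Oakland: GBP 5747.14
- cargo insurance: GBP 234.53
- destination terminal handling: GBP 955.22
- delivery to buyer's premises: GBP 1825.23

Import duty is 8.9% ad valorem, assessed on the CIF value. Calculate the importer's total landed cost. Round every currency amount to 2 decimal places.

FCA: the seller delivers export-cleared goods to the carrier; the buyer bears costs from that point.
Already in the invoice (seller's account under FCA): export clearance — exclude.
CIF value = FCA price + origin terminal + freight + insurance = 43334.72 + 751.48 + 5747.14 + 234.53 = 50067.87
Import duty = 50067.87 × 8.9% = 4456.04
Buyer bears: origin terminal 751.48 + freight 5747.14 + insurance 234.53 + destination terminal 955.22 + delivery 1825.23 + duty 4456.04 = 13969.64
Landed cost = invoice 43334.72 + 13969.64 = 57304.36

Total landed cost: GBP 57304.36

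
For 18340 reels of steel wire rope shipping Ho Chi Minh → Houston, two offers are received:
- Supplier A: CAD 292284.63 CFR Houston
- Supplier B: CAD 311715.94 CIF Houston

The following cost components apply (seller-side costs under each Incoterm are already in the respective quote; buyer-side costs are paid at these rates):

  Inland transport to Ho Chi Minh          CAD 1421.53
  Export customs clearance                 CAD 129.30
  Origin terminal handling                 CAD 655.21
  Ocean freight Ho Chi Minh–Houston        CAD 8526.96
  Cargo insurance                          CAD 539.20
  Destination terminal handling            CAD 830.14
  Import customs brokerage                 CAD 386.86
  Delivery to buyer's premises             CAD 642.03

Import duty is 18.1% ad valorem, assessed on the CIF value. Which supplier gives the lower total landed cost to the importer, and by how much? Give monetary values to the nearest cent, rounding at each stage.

Supplier A (CFR):
CIF value = CFR price + insurance = 292284.63 + 539.20 = 292823.83
Import duty = 292823.83 × 18.1% = 53001.11
Buyer bears (A): 539.20 + 830.14 + 386.86 + 642.03 = 2398.23
Landed cost (A) = invoice 292284.63 + 2398.23 + duty 53001.11 = 347683.97
Supplier B (CIF):
The CIF price already equals the CIF value: 311715.94
Import duty = 311715.94 × 18.1% = 56420.59
Buyer bears (B): 830.14 + 386.86 + 642.03 = 1859.03
Landed cost (B) = invoice 311715.94 + 1859.03 + duty 56420.59 = 369995.56
Difference = |347683.97 − 369995.56| = 22311.59

Supplier A is cheaper by CAD 22311.59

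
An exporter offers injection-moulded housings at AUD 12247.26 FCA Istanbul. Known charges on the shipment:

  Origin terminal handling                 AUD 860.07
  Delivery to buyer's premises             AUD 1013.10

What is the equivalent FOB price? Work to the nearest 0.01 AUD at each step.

FOB price: AUD 13107.33

Not relevant to the conversion: delivery — on the buyer under both terms; not part of either seller's price.
From FCA to FOB, the seller additionally bears: origin terminal.
FOB price = 12247.26 + 860.07 = 13107.33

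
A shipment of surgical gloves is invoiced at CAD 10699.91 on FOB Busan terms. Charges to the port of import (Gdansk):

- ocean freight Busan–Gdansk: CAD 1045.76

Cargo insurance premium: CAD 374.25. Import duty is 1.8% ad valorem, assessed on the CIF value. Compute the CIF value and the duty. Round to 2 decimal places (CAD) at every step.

CIF = FOB price + freight + insurance
CIF = 10699.91 + 1045.76 + 374.25 = 12119.92
Import duty = 12119.92 × 1.8% = 218.16

CIF value: CAD 12119.92; import duty: CAD 218.16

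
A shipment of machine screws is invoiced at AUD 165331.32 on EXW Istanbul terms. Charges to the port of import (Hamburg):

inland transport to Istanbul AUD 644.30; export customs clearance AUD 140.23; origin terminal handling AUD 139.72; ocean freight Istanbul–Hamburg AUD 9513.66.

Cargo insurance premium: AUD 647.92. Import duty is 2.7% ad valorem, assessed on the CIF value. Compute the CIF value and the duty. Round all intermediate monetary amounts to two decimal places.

CIF value: AUD 176417.15; import duty: AUD 4763.26

CIF = EXW price + pre-shipment costs + freight + insurance
CIF = 165331.32 + 644.30 + 140.23 + 139.72 + 9513.66 + 647.92 = 176417.15
Import duty = 176417.15 × 2.7% = 4763.26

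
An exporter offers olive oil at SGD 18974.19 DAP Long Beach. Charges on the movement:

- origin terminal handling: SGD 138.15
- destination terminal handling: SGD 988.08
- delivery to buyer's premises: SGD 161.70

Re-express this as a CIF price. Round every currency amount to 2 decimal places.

CIF price: SGD 17824.41

Not relevant to the conversion: origin terminal — on the seller under both DAP and CIF; already in the DAP price and stays in the CIF price.
From DAP to CIF, the seller no longer bears: destination terminal, delivery.
CIF price = 18974.19 − 988.08 − 161.70 = 17824.41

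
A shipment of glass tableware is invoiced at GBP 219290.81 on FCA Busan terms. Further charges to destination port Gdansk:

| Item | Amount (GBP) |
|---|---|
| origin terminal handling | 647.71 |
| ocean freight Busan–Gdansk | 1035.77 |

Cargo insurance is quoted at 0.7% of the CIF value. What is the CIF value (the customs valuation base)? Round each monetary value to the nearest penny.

Let C be the CIF value. C = FCA price + pre-shipment costs + freight + 0.7% × C
C − 0.7% × C = 219290.81 + 647.71 + 1035.77
0.993 × C = 220974.29
C = 220974.29 / 0.993 = 222532.01
Insurance premium = 0.7% × 222532.01 = 1557.72

CIF value: GBP 222532.01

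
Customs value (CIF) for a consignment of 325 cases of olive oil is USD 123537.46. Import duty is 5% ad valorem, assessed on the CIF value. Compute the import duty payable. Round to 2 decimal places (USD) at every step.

Import duty = 123537.46 × 5% = 6176.87

Import duty: USD 6176.87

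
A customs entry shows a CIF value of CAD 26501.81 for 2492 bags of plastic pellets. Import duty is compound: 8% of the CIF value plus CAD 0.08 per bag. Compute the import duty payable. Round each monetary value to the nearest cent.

Import duty: CAD 2319.50

Ad valorem component: 26501.81 × 8% = 2120.14
Specific component: 2492 × 0.08 = 199.36
Import duty = 2120.14 + 199.36 = 2319.50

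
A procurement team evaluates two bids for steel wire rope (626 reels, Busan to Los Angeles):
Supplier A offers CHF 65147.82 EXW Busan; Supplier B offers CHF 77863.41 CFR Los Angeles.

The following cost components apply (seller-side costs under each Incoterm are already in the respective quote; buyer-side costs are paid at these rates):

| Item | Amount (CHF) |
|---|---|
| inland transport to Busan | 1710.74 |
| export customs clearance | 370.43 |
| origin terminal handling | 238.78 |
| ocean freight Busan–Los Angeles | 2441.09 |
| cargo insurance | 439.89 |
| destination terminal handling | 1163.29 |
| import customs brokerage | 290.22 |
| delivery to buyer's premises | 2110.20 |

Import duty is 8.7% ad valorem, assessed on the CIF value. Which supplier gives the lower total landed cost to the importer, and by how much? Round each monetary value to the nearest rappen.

Supplier A is cheaper by CHF 8646.60

Supplier A (EXW):
CIF value = EXW price + inland to port + export clearance + origin terminal + freight + insurance = 65147.82 + 1710.74 + 370.43 + 238.78 + 2441.09 + 439.89 = 70348.75
Import duty = 70348.75 × 8.7% = 6120.34
Buyer bears (A): 1710.74 + 370.43 + 238.78 + 2441.09 + 439.89 + 1163.29 + 290.22 + 2110.20 = 8764.64
Landed cost (A) = invoice 65147.82 + 8764.64 + duty 6120.34 = 80032.80
Supplier B (CFR):
CIF value = CFR price + insurance = 77863.41 + 439.89 = 78303.30
Import duty = 78303.30 × 8.7% = 6812.39
Buyer bears (B): 439.89 + 1163.29 + 290.22 + 2110.20 = 4003.60
Landed cost (B) = invoice 77863.41 + 4003.60 + duty 6812.39 = 88679.40
Difference = |80032.80 − 88679.40| = 8646.60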